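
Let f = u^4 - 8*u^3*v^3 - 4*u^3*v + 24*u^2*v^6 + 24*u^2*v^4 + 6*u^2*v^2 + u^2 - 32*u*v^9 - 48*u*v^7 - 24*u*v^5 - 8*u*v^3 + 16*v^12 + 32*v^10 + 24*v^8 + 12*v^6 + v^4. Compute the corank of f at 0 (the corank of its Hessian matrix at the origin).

1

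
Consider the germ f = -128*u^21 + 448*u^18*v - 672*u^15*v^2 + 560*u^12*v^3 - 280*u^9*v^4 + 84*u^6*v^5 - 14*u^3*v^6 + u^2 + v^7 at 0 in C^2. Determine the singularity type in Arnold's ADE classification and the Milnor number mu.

The Hessian of f at 0 has rank 1. Corank 1: A-series; mu = 6 gives A_6.

Type A_6, Milnor number mu = 6.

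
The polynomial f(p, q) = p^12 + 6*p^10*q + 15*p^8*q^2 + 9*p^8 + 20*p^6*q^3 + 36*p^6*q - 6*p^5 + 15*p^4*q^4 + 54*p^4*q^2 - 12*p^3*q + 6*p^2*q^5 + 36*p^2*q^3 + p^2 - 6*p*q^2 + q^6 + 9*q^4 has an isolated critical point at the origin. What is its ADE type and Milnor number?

The Hessian of f at 0 has rank 1. Corank 1: A-series; mu = 5 gives A_5.

Type A_5, Milnor number mu = 5.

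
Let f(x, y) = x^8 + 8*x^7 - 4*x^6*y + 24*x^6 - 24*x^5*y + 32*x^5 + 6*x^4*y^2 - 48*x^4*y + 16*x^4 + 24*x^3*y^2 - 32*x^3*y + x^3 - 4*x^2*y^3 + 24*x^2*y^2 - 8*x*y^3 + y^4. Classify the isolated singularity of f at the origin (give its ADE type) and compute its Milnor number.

Type E_{6}, Milnor number mu = 6.

The Hessian of f at 0 is [[0, 0], [0, 0]] with rank 0, so corank 2. A Groebner basis of the Jacobian ideal J(f) in C{x,y} is {y^4, x*y^2 - y^3/6, x^2}; counting standard monomials gives mu = 6. Corank 2; j^3 = x^3 is a perfect cube, so E-series; the 4-jet and mu = 6 give E_6.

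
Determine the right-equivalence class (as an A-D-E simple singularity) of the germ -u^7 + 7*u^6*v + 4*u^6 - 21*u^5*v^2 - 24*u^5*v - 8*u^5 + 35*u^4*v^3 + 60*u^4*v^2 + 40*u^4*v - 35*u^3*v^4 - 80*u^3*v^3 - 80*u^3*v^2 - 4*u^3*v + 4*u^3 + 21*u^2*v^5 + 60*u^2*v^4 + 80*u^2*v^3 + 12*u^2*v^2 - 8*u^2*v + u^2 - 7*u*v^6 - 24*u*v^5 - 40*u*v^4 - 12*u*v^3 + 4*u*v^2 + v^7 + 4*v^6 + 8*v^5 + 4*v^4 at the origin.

The Hessian of f at 0 is [[2, 0], [0, 0]] with rank 1, so corank 1. A Groebner basis of the Jacobian ideal J(f) in C{u,v} is {u^3, u^2*v + 5*u^2/2 - 5*u*v + u + 2*v^2, 27*u^2/4 + u*v^2 - 25*u*v/2 + 5*u/2 + 5*v^2, 55*u^2/4 - 49*u*v/2 + 5*u + v^3 + 10*v^2}; counting standard monomials gives mu = 6. Corank 1: A-series; mu = 6 gives A_6.

A_{6}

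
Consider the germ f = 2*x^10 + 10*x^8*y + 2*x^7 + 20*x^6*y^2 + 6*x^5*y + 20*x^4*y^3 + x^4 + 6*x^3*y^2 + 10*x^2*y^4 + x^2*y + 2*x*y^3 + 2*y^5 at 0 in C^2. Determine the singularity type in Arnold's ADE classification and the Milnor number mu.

The Hessian of f at 0 is [[0, 0], [0, 0]] with rank 0, so corank 2. A Groebner basis of the Jacobian ideal J(f) in C{x,y} is {x^3, x^2*y, -x^2/4 + x*y^2, x*y + y^3}; counting standard monomials gives mu = 6. Corank 2; j^3 = x^2*y has shape L^2 M (L != M), so D-series; mu = 6 gives D_6.

Type D6, Milnor number mu = 6.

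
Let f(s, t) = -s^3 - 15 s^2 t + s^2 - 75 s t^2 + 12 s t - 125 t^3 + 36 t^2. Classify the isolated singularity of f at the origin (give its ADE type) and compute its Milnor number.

Type A_2, Milnor number mu = 2.

The Hessian of f at 0 has rank 1. Corank 1: A-series; mu = 2 gives A_2.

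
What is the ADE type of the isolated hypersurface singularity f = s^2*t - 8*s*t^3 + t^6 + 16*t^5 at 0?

The Hessian of f at 0 is [[0, 0], [0, 0]] with rank 0, so corank 2. A Groebner basis of the Jacobian ideal J(f) in C{s,t} is {s^3, s^2*t + 8*s^2/3 - 32*s*t^2/3, -s*t/4 + t^3}; counting standard monomials gives mu = 7. Corank 2; j^3 = s^2*t has shape L^2 M (L != M), so D-series; mu = 7 gives D_7.

D_7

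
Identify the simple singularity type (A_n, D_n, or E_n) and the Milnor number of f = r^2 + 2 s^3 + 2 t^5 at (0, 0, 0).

Type E_8, Milnor number mu = 8.

The Hessian of f at 0 has rank 1. Corank 2; j^3 = 2*s^3 is a perfect cube, so E-series; the 5-jet and mu = 8 give E_8.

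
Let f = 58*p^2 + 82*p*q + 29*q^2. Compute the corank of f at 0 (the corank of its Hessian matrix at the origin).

0

The Hessian at 0 is [[116, 82], [82, 58]] of rank 2; hence corank 0.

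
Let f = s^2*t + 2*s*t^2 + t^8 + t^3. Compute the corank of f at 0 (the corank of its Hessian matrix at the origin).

2

The Hessian at 0 is [[0, 0], [0, 0]] of rank 0; hence corank 2.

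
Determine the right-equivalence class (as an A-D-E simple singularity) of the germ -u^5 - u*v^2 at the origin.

D_{6}

The Hessian of f at 0 has rank 0. Corank 2; j^3 = -u*v^2 has shape L^2 M (L != M), so D-series; mu = 6 gives D_6.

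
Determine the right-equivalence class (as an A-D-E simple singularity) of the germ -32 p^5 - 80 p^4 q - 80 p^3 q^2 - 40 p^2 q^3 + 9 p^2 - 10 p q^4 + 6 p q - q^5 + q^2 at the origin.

A_4

The Hessian of f at 0 is [[18, 6], [6, 2]] with rank 1, so corank 1. A Groebner basis of the Jacobian ideal J(f) in C{p,q} is {q^4, p + q/3}; counting standard monomials gives mu = 4. Corank 1: A-series; mu = 4 gives A_4.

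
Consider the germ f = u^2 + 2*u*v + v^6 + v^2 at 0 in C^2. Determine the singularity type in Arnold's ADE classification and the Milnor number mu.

Type A_{5}, Milnor number mu = 5.

The Hessian of f at 0 is [[2, 2], [2, 2]] with rank 1, so corank 1. A Groebner basis of the Jacobian ideal J(f) in C{u,v} is {v^5, u + v}; counting standard monomials gives mu = 5. Corank 1: A-series; mu = 5 gives A_5.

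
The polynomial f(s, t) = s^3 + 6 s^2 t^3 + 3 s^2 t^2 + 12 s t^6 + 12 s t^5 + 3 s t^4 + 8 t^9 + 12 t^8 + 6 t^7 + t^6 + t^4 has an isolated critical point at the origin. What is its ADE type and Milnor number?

Type E_6, Milnor number mu = 6.

The Hessian of f at 0 has rank 0. Corank 2; j^3 = s^3 is a perfect cube, so E-series; the 4-jet and mu = 6 give E_6.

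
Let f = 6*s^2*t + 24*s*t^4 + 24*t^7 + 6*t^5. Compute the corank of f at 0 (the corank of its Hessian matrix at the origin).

Hessian at 0 has rank 0.

2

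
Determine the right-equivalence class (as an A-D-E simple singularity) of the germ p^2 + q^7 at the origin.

A_{6}

The Hessian of f at 0 has rank 1. Corank 1: A-series; mu = 6 gives A_6.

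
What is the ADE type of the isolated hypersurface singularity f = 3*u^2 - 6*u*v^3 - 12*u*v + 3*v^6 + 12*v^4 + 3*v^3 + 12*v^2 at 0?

A_{2}

The Hessian of f at 0 is [[6, -12], [-12, 24]] with rank 1, so corank 1. A Groebner basis of the Jacobian ideal J(f) in C{u,v} is {v^2, u - 2*v}; counting standard monomials gives mu = 2. Corank 1: A-series; mu = 2 gives A_2.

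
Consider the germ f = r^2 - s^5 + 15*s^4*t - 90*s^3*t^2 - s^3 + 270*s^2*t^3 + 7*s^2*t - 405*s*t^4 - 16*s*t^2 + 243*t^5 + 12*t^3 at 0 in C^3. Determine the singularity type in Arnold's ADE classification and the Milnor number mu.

The Hessian of f at 0 is [[0, 0, 0], [0, 0, 0], [0, 0, 2]] with rank 1, so corank 2. A Groebner basis of the Jacobian ideal J(f) in C{s,t,r} is {s*t/5 + t^4 - 2*t^2/5, s*t^2 - 2*t^3, s^2 - 5*s*t + 6*t^2, r}; counting standard monomials gives mu = 6. Corank 2; j^3 = -(s - 3*t)*(s - 2*t)^2 has shape L^2 M (L != M), so D-series; mu = 6 gives D_6.

Type D_6, Milnor number mu = 6.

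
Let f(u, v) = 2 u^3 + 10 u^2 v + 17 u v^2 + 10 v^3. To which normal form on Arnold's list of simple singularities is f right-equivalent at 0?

D_4

The Hessian of f at 0 has rank 0. Corank 2; j^3 = (u + 2*v)*(2*u^2 + 6*u*v + 5*v^2) splits into three distinct lines over C (the quadratic factor has nonzero discriminant), so D_4.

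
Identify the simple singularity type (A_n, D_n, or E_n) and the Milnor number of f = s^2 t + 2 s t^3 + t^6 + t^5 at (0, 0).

The Hessian of f at 0 has rank 0. Corank 2; j^3 = s^2*t has shape L^2 M (L != M), so D-series; mu = 7 gives D_7.

Type D_7, Milnor number mu = 7.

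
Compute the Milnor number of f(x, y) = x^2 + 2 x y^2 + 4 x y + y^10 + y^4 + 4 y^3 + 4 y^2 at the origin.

The Hessian of f at 0 has rank 1. Corank 1: A-series; mu = 9 gives A_9.

9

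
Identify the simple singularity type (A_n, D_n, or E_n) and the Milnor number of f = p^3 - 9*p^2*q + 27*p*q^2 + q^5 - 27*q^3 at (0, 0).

Type E8, Milnor number mu = 8.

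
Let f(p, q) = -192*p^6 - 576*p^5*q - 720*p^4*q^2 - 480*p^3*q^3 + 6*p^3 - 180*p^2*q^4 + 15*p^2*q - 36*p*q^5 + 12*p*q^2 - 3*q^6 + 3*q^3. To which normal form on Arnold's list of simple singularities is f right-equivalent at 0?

The Hessian of f at 0 has rank 0. Corank 2; j^3 = 3*(p + q)^2*(2*p + q) has shape L^2 M (L != M), so D-series; mu = 7 gives D_7.

D_7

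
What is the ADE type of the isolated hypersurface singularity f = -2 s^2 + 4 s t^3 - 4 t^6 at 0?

The Hessian of f at 0 has rank 1. Corank 1: A-series; mu = 5 gives A_5.

A_{5}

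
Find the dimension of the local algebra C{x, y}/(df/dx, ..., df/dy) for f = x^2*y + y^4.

5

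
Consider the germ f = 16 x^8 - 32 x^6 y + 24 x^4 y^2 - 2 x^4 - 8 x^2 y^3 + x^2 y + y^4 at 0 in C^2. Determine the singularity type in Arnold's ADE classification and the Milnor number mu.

The Hessian of f at 0 has rank 0. Corank 2; j^3 = x^2*y has shape L^2 M (L != M), so D-series; mu = 5 gives D_5.

Type D_5, Milnor number mu = 5.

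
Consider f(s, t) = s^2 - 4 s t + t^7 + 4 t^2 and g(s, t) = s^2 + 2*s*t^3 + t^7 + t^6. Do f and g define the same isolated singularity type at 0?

The Hessian of f at 0 has rank 1. Corank 1: A-series; mu = 6 gives A_6. The Hessian of g at 0 has rank 1. Corank 1: A-series; mu = 6 gives A_6. Both have type A_6, hence right-equivalent.

Yes.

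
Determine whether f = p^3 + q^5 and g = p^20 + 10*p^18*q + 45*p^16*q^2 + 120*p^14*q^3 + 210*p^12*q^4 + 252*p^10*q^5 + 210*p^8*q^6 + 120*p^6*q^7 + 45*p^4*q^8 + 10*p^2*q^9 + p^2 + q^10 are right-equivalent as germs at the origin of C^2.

The Hessian of f at 0 has rank 0. Corank 2; j^3 = p^3 is a perfect cube, so E-series; the 5-jet and mu = 8 give E_8. The Hessian of g at 0 has rank 1. Corank 1: A-series; mu = 9 gives A_9. f is E_8 but g is A_9, hence not right-equivalent.

No.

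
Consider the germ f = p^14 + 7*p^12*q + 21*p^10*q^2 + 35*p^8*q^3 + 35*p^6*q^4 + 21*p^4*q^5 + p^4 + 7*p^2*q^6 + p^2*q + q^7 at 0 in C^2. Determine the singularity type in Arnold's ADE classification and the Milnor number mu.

Type D_{8}, Milnor number mu = 8.

The Hessian of f at 0 has rank 0. Corank 2; j^3 = p^2*q has shape L^2 M (L != M), so D-series; mu = 8 gives D_8.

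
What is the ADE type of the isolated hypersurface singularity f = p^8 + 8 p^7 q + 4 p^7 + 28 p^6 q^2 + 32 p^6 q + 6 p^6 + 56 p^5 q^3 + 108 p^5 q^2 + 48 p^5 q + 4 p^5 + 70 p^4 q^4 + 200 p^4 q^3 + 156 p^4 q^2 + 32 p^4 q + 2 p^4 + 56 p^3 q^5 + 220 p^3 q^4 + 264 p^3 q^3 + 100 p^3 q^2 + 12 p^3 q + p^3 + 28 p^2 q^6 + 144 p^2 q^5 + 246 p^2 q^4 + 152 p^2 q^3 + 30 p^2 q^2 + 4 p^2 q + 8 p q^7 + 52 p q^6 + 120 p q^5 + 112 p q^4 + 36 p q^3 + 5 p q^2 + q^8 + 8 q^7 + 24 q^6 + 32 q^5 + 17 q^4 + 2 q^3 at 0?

The Hessian of f at 0 has rank 0. Corank 2; j^3 = (p + q)^2*(p + 2*q) has shape L^2 M (L != M), so D-series; mu = 5 gives D_5.

D_5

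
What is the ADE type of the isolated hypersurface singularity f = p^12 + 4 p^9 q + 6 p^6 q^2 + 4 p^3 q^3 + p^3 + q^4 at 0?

E_6

The Hessian of f at 0 has rank 0. Corank 2; j^3 = p^3 is a perfect cube, so E-series; the 4-jet and mu = 6 give E_6.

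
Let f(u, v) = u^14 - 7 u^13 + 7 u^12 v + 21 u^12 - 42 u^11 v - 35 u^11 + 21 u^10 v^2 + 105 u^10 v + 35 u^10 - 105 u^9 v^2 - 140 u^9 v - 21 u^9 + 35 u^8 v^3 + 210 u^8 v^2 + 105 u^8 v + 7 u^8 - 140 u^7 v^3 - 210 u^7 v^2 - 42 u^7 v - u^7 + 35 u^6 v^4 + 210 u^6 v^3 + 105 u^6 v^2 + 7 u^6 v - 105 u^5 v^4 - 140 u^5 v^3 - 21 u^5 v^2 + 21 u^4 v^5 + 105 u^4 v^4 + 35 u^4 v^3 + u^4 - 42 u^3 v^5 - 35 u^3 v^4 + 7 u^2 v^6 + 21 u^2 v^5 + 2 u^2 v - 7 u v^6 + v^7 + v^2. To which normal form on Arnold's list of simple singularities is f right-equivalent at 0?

A_{6}

The Hessian of f at 0 has rank 1. Corank 1: A-series; mu = 6 gives A_6.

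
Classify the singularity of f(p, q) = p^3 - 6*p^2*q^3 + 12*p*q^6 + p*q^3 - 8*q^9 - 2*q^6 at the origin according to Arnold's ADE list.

E7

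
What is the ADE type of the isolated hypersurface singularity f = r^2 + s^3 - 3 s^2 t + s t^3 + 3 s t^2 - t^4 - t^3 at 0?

The Hessian of f at 0 is [[0, 0, 0], [0, 0, 0], [0, 0, 2]] with rank 1, so corank 2. A Groebner basis of the Jacobian ideal J(f) in C{s,t,r} is {s^3 - 3*s^2*t - 6*s^2 + 12*s*t - 6*t^2, 3*s^2 + s*t^2 - 6*s*t + 3*t^2, 3*s^2 - 6*s*t + t^3 + 3*t^2, r}; counting standard monomials gives mu = 7. Corank 2; j^3 = (s - t)^3 is a perfect cube, so E-series; the 4-jet and mu = 7 give E_7.

E_{7}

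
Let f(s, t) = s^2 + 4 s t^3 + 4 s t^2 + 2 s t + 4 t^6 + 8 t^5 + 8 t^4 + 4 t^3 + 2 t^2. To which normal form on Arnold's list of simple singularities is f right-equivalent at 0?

A1

The Hessian of f at 0 has rank 2. Corank 0: nondegenerate Morse point, so A_1.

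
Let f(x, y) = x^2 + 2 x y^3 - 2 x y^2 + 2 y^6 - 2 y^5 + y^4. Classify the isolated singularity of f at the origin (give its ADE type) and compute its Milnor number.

The Hessian of f at 0 is [[2, 0], [0, 0]] with rank 1, so corank 1. A Groebner basis of the Jacobian ideal J(f) in C{x,y} is {x*y^2 + x*y + x - y^2, x + y^3 - y^2, x^2 + x*y + x - y^2}; counting standard monomials gives mu = 5. Corank 1: A-series; mu = 5 gives A_5.

Type A_5, Milnor number mu = 5.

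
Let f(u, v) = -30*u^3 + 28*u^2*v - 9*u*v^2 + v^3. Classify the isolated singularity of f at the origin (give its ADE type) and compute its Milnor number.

Type D_4, Milnor number mu = 4.

The Hessian of f at 0 is [[0, 0], [0, 0]] with rank 0, so corank 2. A Groebner basis of the Jacobian ideal J(f) in C{u,v} is {v^3, u^2 - 3*v^2/26, u*v - 9*v^2/26}; counting standard monomials gives mu = 4. Corank 2; j^3 = -(3*u - v)*(10*u^2 - 6*u*v + v^2) splits into three distinct lines over C (the quadratic factor has nonzero discriminant), so D_4.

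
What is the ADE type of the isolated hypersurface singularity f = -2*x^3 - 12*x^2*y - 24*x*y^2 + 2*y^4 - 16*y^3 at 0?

E6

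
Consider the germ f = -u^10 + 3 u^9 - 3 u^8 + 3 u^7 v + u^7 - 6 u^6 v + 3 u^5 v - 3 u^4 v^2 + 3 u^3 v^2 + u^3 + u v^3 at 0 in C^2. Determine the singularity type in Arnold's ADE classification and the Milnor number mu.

Type E7, Milnor number mu = 7.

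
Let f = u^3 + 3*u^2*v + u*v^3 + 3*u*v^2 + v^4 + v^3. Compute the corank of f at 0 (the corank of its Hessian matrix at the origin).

2

Hessian at 0 has rank 0.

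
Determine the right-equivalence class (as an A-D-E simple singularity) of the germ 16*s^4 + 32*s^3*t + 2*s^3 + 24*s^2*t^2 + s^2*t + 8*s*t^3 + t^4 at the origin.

D5

The Hessian of f at 0 has rank 0. Corank 2; j^3 = s^2*(2*s + t) has shape L^2 M (L != M), so D-series; mu = 5 gives D_5.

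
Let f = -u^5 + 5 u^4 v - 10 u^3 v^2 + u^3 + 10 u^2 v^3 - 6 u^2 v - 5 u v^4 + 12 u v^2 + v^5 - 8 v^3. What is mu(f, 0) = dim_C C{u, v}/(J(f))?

The Hessian of f at 0 has rank 0. Corank 2; j^3 = (u - 2*v)^3 is a perfect cube, so E-series; the 5-jet and mu = 8 give E_8.

8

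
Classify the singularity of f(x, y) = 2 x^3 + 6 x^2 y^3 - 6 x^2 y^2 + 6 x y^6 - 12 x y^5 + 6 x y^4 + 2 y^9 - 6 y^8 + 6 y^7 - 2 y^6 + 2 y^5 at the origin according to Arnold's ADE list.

E8

The Hessian of f at 0 has rank 0. Corank 2; j^3 = 2*x^3 is a perfect cube, so E-series; the 5-jet and mu = 8 give E_8.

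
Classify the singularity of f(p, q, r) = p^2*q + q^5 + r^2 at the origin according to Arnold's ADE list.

D_6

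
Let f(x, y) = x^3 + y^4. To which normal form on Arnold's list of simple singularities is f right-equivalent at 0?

E6

The Hessian of f at 0 is [[0, 0], [0, 0]] with rank 0, so corank 2. A Groebner basis of the Jacobian ideal J(f) in C{x,y} is {y^3, x^2}; counting standard monomials gives mu = 6. Corank 2; j^3 = x^3 is a perfect cube, so E-series; the 4-jet and mu = 6 give E_6.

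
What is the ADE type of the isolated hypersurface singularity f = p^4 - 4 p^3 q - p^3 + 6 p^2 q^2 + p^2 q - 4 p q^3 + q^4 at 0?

D5

The Hessian of f at 0 is [[0, 0], [0, 0]] with rank 0, so corank 2. A Groebner basis of the Jacobian ideal J(f) in C{p,q} is {p*q^2, p*q/4 + q^3, p^2 - p*q}; counting standard monomials gives mu = 5. Corank 2; j^3 = -p^2*(p - q) has shape L^2 M (L != M), so D-series; mu = 5 gives D_5.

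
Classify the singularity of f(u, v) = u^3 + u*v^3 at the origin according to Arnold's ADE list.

The Hessian of f at 0 has rank 0. Corank 2; j^3 = u^3 is a perfect cube, so E-series; the 4-jet and mu = 7 give E_7.

E7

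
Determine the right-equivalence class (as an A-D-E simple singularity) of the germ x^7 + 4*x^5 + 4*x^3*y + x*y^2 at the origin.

The Hessian of f at 0 is [[0, 0], [0, 0]] with rank 0, so corank 2. A Groebner basis of the Jacobian ideal J(f) in C{x,y} is {x*y^3, y^4, x^3 + x*y/2, x^2*y - 7*y^3/16 + y^2/2}; counting standard monomials gives mu = 8. Corank 2; j^3 = x*y^2 has shape L^2 M (L != M), so D-series; mu = 8 gives D_8.

D_{8}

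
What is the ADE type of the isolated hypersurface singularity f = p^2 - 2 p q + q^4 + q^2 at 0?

A_3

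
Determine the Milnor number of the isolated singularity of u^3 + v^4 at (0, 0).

The Hessian of f at 0 has rank 0. Corank 2; j^3 = u^3 is a perfect cube, so E-series; the 4-jet and mu = 6 give E_6.

6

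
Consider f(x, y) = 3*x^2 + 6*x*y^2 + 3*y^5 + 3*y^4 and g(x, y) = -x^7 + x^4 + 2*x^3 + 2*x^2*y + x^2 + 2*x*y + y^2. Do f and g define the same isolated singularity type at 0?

No.

The Hessian of f at 0 has rank 1. Corank 1: A-series; mu = 4 gives A_4. The Hessian of g at 0 has rank 1. Corank 1: A-series; mu = 6 gives A_6. f is A_4 but g is A_6, hence not right-equivalent.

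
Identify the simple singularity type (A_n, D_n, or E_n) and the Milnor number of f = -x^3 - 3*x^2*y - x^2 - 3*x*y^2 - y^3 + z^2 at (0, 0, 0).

The Hessian of f at 0 has rank 2. Corank 1: A-series; mu = 2 gives A_2.

Type A_{2}, Milnor number mu = 2.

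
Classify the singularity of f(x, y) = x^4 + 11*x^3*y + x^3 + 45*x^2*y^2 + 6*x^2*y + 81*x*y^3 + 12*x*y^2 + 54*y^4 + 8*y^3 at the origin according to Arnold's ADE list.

The Hessian of f at 0 has rank 0. Corank 2; j^3 = (x + 2*y)^3 is a perfect cube, so E-series; the 4-jet and mu = 7 give E_7.

E7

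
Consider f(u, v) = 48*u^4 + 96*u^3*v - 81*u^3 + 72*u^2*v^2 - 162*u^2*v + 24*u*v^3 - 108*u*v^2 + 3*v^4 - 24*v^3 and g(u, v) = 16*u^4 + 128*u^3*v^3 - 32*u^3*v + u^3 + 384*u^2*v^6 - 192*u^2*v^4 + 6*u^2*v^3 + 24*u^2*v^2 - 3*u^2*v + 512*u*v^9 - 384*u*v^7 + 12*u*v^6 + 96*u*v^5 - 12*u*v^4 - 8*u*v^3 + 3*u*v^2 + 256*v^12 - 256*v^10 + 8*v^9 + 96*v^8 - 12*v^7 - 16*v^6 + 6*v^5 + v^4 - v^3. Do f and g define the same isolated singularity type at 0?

The Hessian of f at 0 is [[0, 0], [0, 0]] with rank 0, so corank 2. A Groebner basis of the Jacobian ideal J(f) in C{u,v} is {v^4, u*v^2 + 11*v^3/18, u^2 + 4*u*v/3 + 4*v^2/9}; counting standard monomials gives mu = 6. Corank 2; j^3 = -3*(3*u + 2*v)^3 is a perfect cube, so E-series; the 4-jet and mu = 6 give E_6. The Hessian of g at 0 is [[0, 0], [0, 0]] with rank 0, so corank 2. A Groebner basis of the Jacobian ideal J(g) in C{u,v} is {v^4, u*v^2 - 5*v^3/6, u^2 - 2*u*v + v^2}; counting standard monomials gives mu = 6. Corank 2; j^3 = (u - v)^3 is a perfect cube, so E-series; the 4-jet and mu = 6 give E_6. Both have type E_6, hence right-equivalent.

Yes.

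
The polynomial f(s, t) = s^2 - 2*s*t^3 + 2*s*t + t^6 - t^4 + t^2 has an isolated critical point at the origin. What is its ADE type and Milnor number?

Type A_3, Milnor number mu = 3.

The Hessian of f at 0 has rank 1. Corank 1: A-series; mu = 3 gives A_3.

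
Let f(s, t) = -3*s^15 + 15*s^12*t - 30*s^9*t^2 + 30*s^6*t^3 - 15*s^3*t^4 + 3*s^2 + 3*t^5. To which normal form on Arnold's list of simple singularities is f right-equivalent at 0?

The Hessian of f at 0 is [[6, 0], [0, 0]] with rank 1, so corank 1. A Groebner basis of the Jacobian ideal J(f) in C{s,t} is {t^4, s}; counting standard monomials gives mu = 4. Corank 1: A-series; mu = 4 gives A_4.

A4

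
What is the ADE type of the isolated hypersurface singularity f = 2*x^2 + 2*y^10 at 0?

The Hessian of f at 0 is [[4, 0], [0, 0]] with rank 1, so corank 1. A Groebner basis of the Jacobian ideal J(f) in C{x,y} is {y^9, x}; counting standard monomials gives mu = 9. Corank 1: A-series; mu = 9 gives A_9.

A9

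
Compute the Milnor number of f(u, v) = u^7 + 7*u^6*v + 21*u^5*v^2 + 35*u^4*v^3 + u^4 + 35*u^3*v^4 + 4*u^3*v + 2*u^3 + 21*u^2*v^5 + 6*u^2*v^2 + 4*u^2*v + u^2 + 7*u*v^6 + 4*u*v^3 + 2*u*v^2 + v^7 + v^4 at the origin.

The Hessian of f at 0 is [[2, 0], [0, 0]] with rank 1, so corank 1. A Groebner basis of the Jacobian ideal J(f) in C{u,v} is {-14*u*v/3 - 5*u/3 + v^4 - 4*v^3/3 - 5*v^2/3, u*v^2 + 4*u*v/3 + u/3 + 2*v^3/3 + v^2/3, u^2 + 2*u*v + u + v^2}; counting standard monomials gives mu = 6. Corank 1: A-series; mu = 6 gives A_6.

6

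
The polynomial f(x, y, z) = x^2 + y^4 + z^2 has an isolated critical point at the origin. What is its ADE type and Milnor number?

The Hessian of f at 0 is [[2, 0, 0], [0, 0, 0], [0, 0, 2]] with rank 2, so corank 1. A Groebner basis of the Jacobian ideal J(f) in C{x,y,z} is {y^3, x, z}; counting standard monomials gives mu = 3. Corank 1: A-series; mu = 3 gives A_3.

Type A3, Milnor number mu = 3.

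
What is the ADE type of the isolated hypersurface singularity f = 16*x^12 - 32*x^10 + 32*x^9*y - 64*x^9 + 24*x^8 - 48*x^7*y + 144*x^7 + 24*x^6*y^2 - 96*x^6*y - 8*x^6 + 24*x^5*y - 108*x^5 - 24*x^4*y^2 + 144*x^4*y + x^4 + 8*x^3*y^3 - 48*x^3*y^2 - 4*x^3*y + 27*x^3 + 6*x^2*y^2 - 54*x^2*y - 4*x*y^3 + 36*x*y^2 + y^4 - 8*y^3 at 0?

The Hessian of f at 0 has rank 0. Corank 2; j^3 = (3*x - 2*y)^3 is a perfect cube, so E-series; the 4-jet and mu = 6 give E_6.

E_6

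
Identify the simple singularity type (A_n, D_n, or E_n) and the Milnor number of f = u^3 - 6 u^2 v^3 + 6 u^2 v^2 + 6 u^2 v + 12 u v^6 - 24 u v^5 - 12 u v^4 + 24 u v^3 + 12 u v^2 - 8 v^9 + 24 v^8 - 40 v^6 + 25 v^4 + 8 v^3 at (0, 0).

The Hessian of f at 0 has rank 0. Corank 2; j^3 = (u + 2*v)^3 is a perfect cube, so E-series; the 4-jet and mu = 6 give E_6.

Type E_6, Milnor number mu = 6.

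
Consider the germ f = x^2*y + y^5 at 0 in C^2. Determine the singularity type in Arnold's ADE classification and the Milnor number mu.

Type D6, Milnor number mu = 6.

The Hessian of f at 0 has rank 0. Corank 2; j^3 = x^2*y has shape L^2 M (L != M), so D-series; mu = 6 gives D_6.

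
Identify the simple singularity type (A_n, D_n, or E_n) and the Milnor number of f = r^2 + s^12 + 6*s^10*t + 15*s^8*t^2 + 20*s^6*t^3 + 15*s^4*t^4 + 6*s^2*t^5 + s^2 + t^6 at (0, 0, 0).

Type A5, Milnor number mu = 5.

The Hessian of f at 0 is [[2, 0, 0], [0, 0, 0], [0, 0, 2]] with rank 2, so corank 1. A Groebner basis of the Jacobian ideal J(f) in C{s,t,r} is {t^5, s, r}; counting standard monomials gives mu = 5. Corank 1: A-series; mu = 5 gives A_5.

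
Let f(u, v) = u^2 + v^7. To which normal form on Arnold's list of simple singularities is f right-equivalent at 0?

A_{6}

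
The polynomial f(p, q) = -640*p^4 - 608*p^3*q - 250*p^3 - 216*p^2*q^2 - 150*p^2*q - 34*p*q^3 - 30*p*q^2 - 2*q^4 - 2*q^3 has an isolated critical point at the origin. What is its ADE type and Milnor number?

Type E7, Milnor number mu = 7.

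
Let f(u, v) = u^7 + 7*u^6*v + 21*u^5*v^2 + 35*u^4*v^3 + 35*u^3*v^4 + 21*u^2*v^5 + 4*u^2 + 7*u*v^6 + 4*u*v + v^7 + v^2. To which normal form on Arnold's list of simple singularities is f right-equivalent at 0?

The Hessian of f at 0 has rank 1. Corank 1: A-series; mu = 6 gives A_6.

A_6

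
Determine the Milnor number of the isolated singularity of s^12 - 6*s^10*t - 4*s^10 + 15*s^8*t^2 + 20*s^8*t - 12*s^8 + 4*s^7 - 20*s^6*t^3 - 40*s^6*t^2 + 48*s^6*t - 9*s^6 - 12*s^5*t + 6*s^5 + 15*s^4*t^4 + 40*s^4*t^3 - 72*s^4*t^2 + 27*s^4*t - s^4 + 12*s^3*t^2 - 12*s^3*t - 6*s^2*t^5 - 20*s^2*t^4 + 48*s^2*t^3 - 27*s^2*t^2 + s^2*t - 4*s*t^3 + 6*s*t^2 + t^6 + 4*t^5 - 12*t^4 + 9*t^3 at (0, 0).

7

The Hessian of f at 0 is [[0, 0], [0, 0]] with rank 0, so corank 2. A Groebner basis of the Jacobian ideal J(f) in C{s,t} is {895*s^2/451469 + 7528*s*t/451469 + t^4 - 62582*t^3/451469 + 14529*t^2/451469, s^3 - 141237*s^2/451469 - 426777*s*t/451469 - 9042*t^3/451469 - 9198*t^2/451469, s^2*t + 504*s^2/2257345 - 2100359*s*t/6772035 + 225184*t^3/6772035 - 420979*t^2/451469, 25987*s^2/2257345 + s*t^2 + 312406*s*t/2257345 + 2233999*t^3/2257345 + 140667*t^2/451469}; counting standard monomials gives mu = 7. Corank 2; j^3 = t*(s + 3*t)^2 has shape L^2 M (L != M), so D-series; mu = 7 gives D_7.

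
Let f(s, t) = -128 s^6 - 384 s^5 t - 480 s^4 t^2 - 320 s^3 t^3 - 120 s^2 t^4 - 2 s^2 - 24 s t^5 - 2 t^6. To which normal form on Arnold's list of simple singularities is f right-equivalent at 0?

A_5

The Hessian of f at 0 is [[-4, 0], [0, 0]] with rank 1, so corank 1. A Groebner basis of the Jacobian ideal J(f) in C{s,t} is {t^5, s}; counting standard monomials gives mu = 5. Corank 1: A-series; mu = 5 gives A_5.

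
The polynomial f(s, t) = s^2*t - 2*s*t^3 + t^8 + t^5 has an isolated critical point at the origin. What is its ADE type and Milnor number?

Type D9, Milnor number mu = 9.

The Hessian of f at 0 has rank 0. Corank 2; j^3 = s^2*t has shape L^2 M (L != M), so D-series; mu = 9 gives D_9.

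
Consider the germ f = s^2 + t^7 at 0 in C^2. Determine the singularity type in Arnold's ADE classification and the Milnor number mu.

Type A6, Milnor number mu = 6.

The Hessian of f at 0 is [[2, 0], [0, 0]] with rank 1, so corank 1. A Groebner basis of the Jacobian ideal J(f) in C{s,t} is {t^6, s}; counting standard monomials gives mu = 6. Corank 1: A-series; mu = 6 gives A_6.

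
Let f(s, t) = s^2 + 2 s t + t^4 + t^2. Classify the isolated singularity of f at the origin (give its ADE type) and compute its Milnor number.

Type A3, Milnor number mu = 3.

The Hessian of f at 0 has rank 1. Corank 1: A-series; mu = 3 gives A_3.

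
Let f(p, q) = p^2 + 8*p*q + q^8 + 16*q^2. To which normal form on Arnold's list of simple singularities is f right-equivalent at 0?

A7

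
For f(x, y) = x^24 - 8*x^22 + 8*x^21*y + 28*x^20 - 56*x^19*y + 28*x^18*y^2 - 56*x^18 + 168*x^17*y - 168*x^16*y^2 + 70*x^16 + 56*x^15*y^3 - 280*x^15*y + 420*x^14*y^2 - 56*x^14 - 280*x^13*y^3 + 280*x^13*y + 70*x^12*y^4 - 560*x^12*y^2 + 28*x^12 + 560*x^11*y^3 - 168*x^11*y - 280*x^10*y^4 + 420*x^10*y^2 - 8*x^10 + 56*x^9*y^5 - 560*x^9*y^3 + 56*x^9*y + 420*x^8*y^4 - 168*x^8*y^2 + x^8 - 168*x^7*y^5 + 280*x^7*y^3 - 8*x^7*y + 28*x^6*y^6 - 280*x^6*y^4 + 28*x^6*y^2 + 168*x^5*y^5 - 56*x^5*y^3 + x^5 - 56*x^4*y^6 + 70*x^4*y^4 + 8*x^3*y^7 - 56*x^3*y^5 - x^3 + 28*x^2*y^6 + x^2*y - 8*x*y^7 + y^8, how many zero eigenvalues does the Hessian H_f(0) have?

2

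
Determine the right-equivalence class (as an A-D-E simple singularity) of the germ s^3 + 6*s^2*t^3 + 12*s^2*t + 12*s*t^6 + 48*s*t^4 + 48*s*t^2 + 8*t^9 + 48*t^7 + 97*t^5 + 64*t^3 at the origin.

E_{8}

The Hessian of f at 0 is [[0, 0], [0, 0]] with rank 0, so corank 2. A Groebner basis of the Jacobian ideal J(f) in C{s,t} is {s^2/4 + s*t^3 + 2*s*t + 4*t^2, t^4, s^3 - 48*s*t^2 - 128*t^3, s^2*t + 8*s*t^2 + 16*t^3}; counting standard monomials gives mu = 8. Corank 2; j^3 = (s + 4*t)^3 is a perfect cube, so E-series; the 5-jet and mu = 8 give E_8.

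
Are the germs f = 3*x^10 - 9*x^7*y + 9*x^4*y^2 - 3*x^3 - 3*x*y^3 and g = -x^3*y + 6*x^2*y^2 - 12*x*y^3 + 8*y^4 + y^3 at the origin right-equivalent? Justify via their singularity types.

Yes.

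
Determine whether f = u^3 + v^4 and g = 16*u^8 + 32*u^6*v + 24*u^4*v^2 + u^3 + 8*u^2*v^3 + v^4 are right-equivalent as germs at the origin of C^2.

The Hessian of f at 0 has rank 0. Corank 2; j^3 = u^3 is a perfect cube, so E-series; the 4-jet and mu = 6 give E_6. The Hessian of g at 0 has rank 0. Corank 2; j^3 = u^3 is a perfect cube, so E-series; the 4-jet and mu = 6 give E_6. Both have type E_6, hence right-equivalent.

Yes.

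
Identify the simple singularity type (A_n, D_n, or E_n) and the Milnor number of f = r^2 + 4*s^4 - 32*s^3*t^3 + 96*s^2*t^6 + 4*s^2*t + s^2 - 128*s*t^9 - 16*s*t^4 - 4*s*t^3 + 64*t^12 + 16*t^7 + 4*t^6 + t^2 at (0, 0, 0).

Type A_1, Milnor number mu = 1.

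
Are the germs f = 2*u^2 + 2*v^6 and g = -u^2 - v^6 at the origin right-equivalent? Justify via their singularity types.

Yes.

The Hessian of f at 0 has rank 1. Corank 1: A-series; mu = 5 gives A_5. The Hessian of g at 0 has rank 1. Corank 1: A-series; mu = 5 gives A_5. Both have type A_5, hence right-equivalent.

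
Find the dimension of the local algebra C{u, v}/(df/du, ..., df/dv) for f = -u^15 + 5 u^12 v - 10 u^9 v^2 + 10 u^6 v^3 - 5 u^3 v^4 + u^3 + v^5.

The Hessian of f at 0 has rank 0. Corank 2; j^3 = u^3 is a perfect cube, so E-series; the 5-jet and mu = 8 give E_8.

8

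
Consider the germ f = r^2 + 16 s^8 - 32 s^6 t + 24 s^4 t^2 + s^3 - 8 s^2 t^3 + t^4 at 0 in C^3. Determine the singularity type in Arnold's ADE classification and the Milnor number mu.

The Hessian of f at 0 is [[0, 0, 0], [0, 0, 0], [0, 0, 2]] with rank 1, so corank 2. A Groebner basis of the Jacobian ideal J(f) in C{s,t,r} is {t^3, s^2, r}; counting standard monomials gives mu = 6. Corank 2; j^3 = s^3 is a perfect cube, so E-series; the 4-jet and mu = 6 give E_6.

Type E6, Milnor number mu = 6.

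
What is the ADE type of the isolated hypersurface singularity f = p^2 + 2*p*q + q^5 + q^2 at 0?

The Hessian of f at 0 is [[2, 2], [2, 2]] with rank 1, so corank 1. A Groebner basis of the Jacobian ideal J(f) in C{p,q} is {q^4, p + q}; counting standard monomials gives mu = 4. Corank 1: A-series; mu = 4 gives A_4.

A_4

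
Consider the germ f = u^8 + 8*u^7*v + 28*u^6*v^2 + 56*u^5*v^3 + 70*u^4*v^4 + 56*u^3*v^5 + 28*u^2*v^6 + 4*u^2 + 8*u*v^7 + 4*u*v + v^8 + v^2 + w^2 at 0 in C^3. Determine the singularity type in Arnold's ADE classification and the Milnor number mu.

Type A_7, Milnor number mu = 7.

The Hessian of f at 0 has rank 2. Corank 1: A-series; mu = 7 gives A_7.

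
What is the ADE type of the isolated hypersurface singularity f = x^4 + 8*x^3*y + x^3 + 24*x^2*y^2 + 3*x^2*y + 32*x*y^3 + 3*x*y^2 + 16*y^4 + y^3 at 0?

The Hessian of f at 0 is [[0, 0], [0, 0]] with rank 0, so corank 2. A Groebner basis of the Jacobian ideal J(f) in C{x,y} is {y^4, x*y^2 + 4*y^3/3, x^2 + 2*x*y + y^2}; counting standard monomials gives mu = 6. Corank 2; j^3 = (x + y)^3 is a perfect cube, so E-series; the 4-jet and mu = 6 give E_6.

E_6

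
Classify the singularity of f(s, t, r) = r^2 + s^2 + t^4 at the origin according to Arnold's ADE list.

The Hessian of f at 0 has rank 2. Corank 1: A-series; mu = 3 gives A_3.

A3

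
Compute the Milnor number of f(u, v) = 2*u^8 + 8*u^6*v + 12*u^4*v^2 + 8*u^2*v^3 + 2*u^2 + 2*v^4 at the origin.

The Hessian of f at 0 has rank 1. Corank 1: A-series; mu = 3 gives A_3.

3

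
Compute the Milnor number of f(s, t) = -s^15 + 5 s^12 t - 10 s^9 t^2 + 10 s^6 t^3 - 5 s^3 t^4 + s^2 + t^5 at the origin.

The Hessian of f at 0 has rank 1. Corank 1: A-series; mu = 4 gives A_4.

4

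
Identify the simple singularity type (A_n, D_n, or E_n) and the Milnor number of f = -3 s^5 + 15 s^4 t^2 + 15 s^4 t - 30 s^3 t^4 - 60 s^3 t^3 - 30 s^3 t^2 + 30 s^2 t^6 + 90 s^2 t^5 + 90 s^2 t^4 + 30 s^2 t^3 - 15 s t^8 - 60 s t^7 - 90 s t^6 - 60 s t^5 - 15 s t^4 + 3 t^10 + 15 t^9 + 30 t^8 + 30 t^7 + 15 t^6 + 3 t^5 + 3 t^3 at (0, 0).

Type E8, Milnor number mu = 8.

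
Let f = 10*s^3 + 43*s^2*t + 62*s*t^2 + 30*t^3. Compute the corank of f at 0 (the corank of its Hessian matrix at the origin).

Hessian at 0 has rank 0.

2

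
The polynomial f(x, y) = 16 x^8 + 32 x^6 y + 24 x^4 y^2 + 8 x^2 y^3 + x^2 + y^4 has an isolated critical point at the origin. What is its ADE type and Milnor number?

Type A3, Milnor number mu = 3.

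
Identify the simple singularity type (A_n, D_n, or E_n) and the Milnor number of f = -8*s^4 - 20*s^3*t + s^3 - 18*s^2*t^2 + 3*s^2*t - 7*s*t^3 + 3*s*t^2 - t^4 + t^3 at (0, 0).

Type E_{7}, Milnor number mu = 7.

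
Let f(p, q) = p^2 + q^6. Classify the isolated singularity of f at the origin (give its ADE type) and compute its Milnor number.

The Hessian of f at 0 is [[2, 0], [0, 0]] with rank 1, so corank 1. A Groebner basis of the Jacobian ideal J(f) in C{p,q} is {q^5, p}; counting standard monomials gives mu = 5. Corank 1: A-series; mu = 5 gives A_5.

Type A_{5}, Milnor number mu = 5.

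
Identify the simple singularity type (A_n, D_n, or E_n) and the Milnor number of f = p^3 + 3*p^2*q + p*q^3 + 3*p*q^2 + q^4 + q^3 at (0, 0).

Type E_{7}, Milnor number mu = 7.

The Hessian of f at 0 is [[0, 0], [0, 0]] with rank 0, so corank 2. A Groebner basis of the Jacobian ideal J(f) in C{p,q} is {p^3 + 3*p^2*q + 6*p^2 + 12*p*q + 6*q^2, -3*p^2 + p*q^2 - 6*p*q - 3*q^2, 3*p^2 + 6*p*q + q^3 + 3*q^2}; counting standard monomials gives mu = 7. Corank 2; j^3 = (p + q)^3 is a perfect cube, so E-series; the 4-jet and mu = 7 give E_7.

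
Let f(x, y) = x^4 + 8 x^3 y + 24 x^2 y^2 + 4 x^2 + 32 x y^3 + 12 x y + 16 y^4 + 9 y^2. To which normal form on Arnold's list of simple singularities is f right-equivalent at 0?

A_3

The Hessian of f at 0 is [[8, 12], [12, 18]] with rank 1, so corank 1. A Groebner basis of the Jacobian ideal J(f) in C{x,y} is {y^3, x + 3*y/2}; counting standard monomials gives mu = 3. Corank 1: A-series; mu = 3 gives A_3.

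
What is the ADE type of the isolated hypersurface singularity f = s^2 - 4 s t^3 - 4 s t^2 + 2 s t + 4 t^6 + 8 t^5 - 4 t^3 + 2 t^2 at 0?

The Hessian of f at 0 is [[2, 2], [2, 4]] with rank 2, so corank 0. A Groebner basis of the Jacobian ideal J(f) in C{s,t} is {s, t}; counting standard monomials gives mu = 1. Corank 0: nondegenerate Morse point, so A_1.

A_1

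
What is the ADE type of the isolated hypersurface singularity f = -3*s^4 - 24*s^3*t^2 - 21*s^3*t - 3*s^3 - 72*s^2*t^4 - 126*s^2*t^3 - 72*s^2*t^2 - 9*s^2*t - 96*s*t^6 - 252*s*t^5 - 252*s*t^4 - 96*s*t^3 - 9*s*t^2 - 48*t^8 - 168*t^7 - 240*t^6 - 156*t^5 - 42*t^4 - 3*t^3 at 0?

The Hessian of f at 0 has rank 0. Corank 2; j^3 = -3*(s + t)^3 is a perfect cube, so E-series; the 4-jet and mu = 7 give E_7.

E_{7}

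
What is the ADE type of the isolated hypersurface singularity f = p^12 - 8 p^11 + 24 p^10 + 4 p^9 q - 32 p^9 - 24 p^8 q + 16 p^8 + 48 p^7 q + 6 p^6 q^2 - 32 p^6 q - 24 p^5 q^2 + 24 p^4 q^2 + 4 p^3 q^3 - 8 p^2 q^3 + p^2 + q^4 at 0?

A_3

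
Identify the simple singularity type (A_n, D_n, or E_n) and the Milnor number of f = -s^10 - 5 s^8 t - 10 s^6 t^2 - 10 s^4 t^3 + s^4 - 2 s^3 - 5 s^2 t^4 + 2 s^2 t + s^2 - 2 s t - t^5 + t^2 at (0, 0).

Type A_4, Milnor number mu = 4.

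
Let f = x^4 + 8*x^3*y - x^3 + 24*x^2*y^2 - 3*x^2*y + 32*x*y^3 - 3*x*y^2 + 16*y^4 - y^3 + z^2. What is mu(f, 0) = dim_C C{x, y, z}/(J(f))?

6

The Hessian of f at 0 is [[0, 0, 0], [0, 0, 0], [0, 0, 2]] with rank 1, so corank 2. A Groebner basis of the Jacobian ideal J(f) in C{x,y,z} is {y^4, x*y^2 + 4*y^3/3, x^2 + 2*x*y + y^2, z}; counting standard monomials gives mu = 6. Corank 2; j^3 = -(x + y)^3 is a perfect cube, so E-series; the 4-jet and mu = 6 give E_6.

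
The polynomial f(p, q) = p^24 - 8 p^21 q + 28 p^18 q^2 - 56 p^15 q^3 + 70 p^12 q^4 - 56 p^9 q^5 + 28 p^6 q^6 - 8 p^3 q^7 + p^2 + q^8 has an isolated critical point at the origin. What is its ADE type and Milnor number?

Type A_7, Milnor number mu = 7.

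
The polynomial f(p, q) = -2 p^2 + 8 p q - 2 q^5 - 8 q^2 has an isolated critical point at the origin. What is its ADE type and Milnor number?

Type A_4, Milnor number mu = 4.

The Hessian of f at 0 has rank 1. Corank 1: A-series; mu = 4 gives A_4.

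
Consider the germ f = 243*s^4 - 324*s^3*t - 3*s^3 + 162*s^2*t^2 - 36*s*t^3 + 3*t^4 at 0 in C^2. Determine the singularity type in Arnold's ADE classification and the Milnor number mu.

The Hessian of f at 0 has rank 0. Corank 2; j^3 = -3*s^3 is a perfect cube, so E-series; the 4-jet and mu = 6 give E_6.

Type E_6, Milnor number mu = 6.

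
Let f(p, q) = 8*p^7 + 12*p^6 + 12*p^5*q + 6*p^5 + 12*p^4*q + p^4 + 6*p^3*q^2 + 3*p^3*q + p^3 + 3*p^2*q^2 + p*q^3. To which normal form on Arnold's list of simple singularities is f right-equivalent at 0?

E_7

The Hessian of f at 0 is [[0, 0], [0, 0]] with rank 0, so corank 2. A Groebner basis of the Jacobian ideal J(f) in C{p,q} is {3*p^2 + q^4 + q^3, p^3, p^2*q - p^2 - q^3/3, 2*p^2 + p*q^2 + 2*q^3/3}; counting standard monomials gives mu = 7. Corank 2; j^3 = p^3 is a perfect cube, so E-series; the 4-jet and mu = 7 give E_7.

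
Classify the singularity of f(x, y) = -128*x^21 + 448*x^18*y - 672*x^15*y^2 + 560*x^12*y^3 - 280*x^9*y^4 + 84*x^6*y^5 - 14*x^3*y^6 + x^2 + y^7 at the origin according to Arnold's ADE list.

A6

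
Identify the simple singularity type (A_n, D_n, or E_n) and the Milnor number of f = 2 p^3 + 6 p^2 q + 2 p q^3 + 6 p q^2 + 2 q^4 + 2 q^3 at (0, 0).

The Hessian of f at 0 has rank 0. Corank 2; j^3 = 2*(p + q)^3 is a perfect cube, so E-series; the 4-jet and mu = 7 give E_7.

Type E_7, Milnor number mu = 7.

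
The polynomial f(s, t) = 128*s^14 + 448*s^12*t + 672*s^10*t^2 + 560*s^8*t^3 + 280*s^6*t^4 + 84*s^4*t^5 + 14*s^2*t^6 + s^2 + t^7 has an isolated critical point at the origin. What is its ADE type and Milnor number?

The Hessian of f at 0 has rank 1. Corank 1: A-series; mu = 6 gives A_6.

Type A_{6}, Milnor number mu = 6.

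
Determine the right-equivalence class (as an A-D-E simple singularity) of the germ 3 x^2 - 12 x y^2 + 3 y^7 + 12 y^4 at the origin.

A6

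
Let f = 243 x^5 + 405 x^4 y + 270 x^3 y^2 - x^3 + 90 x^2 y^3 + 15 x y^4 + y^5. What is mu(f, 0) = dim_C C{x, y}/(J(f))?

The Hessian of f at 0 is [[0, 0], [0, 0]] with rank 0, so corank 2. A Groebner basis of the Jacobian ideal J(f) in C{x,y} is {y^5, x*y^3 + y^4/12, x^2}; counting standard monomials gives mu = 8. Corank 2; j^3 = -x^3 is a perfect cube, so E-series; the 5-jet and mu = 8 give E_8.

8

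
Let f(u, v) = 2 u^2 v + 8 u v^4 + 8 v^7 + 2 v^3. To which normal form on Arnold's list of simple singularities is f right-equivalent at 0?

The Hessian of f at 0 has rank 0. Corank 2; j^3 = 2*v*(u^2 + v^2) splits into three distinct lines over C (the quadratic factor has nonzero discriminant), so D_4.

D_4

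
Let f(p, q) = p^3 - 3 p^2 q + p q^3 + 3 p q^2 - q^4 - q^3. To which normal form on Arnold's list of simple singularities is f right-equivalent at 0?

E7

The Hessian of f at 0 is [[0, 0], [0, 0]] with rank 0, so corank 2. A Groebner basis of the Jacobian ideal J(f) in C{p,q} is {p^3 - 3*p^2*q - 6*p^2 + 12*p*q - 6*q^2, 3*p^2 + p*q^2 - 6*p*q + 3*q^2, 3*p^2 - 6*p*q + q^3 + 3*q^2}; counting standard monomials gives mu = 7. Corank 2; j^3 = (p - q)^3 is a perfect cube, so E-series; the 4-jet and mu = 7 give E_7.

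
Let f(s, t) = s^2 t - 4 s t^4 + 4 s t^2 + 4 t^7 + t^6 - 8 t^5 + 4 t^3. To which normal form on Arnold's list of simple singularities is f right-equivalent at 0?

The Hessian of f at 0 has rank 0. Corank 2; j^3 = t*(s + 2*t)^2 has shape L^2 M (L != M), so D-series; mu = 7 gives D_7.

D7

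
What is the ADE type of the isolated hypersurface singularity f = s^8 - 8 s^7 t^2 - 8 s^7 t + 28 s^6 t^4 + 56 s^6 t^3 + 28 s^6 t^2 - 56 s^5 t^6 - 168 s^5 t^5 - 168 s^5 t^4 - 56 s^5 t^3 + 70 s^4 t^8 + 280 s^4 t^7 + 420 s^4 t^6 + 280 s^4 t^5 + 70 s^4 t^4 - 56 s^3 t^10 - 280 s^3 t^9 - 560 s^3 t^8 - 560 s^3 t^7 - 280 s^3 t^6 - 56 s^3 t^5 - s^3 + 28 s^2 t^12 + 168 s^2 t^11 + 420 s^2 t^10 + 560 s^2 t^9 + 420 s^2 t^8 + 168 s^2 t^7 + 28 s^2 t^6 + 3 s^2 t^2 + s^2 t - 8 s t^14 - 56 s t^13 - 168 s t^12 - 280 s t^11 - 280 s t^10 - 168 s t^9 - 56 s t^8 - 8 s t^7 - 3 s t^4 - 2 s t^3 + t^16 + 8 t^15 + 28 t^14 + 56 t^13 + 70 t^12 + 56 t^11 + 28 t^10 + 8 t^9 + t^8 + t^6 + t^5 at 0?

The Hessian of f at 0 is [[0, 0], [0, 0]] with rank 0, so corank 2. A Groebner basis of the Jacobian ideal J(f) in C{s,t} is {s^4, s^3*t + s*t/8 - t^3/8, -s^2 + s*t + t^4 - t^3, -s^2 + s*t^2 + s*t - t^3}; counting standard monomials gives mu = 9. Corank 2; j^3 = -s^2*(s - t) has shape L^2 M (L != M), so D-series; mu = 9 gives D_9.

D9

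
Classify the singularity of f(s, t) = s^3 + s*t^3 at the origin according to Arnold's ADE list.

E_{7}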